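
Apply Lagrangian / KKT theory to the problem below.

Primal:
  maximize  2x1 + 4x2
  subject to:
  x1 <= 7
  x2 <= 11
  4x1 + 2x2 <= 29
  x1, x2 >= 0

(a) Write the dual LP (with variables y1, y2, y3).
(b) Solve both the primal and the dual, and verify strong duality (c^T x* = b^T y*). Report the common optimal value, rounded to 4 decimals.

The standard primal-dual pair for 'max c^T x s.t. A x <= b, x >= 0' is:
  Dual:  min b^T y  s.t.  A^T y >= c,  y >= 0.

So the dual LP is:
  minimize  7y1 + 11y2 + 29y3
  subject to:
    y1 + 4y3 >= 2
    y2 + 2y3 >= 4
    y1, y2, y3 >= 0

Solving the primal: x* = (1.75, 11).
  primal value c^T x* = 47.5.
Solving the dual: y* = (0, 3, 0.5).
  dual value b^T y* = 47.5.
Strong duality: c^T x* = b^T y*. Confirmed.

47.5


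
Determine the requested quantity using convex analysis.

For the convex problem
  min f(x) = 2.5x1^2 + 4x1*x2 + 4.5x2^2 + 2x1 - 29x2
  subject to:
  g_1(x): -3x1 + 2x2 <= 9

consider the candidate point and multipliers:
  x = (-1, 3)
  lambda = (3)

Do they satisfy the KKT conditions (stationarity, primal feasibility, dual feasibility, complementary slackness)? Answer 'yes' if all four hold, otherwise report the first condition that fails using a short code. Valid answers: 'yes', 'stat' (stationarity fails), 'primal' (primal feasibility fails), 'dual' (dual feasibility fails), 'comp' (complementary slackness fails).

Gradient of f: grad f(x) = Q x + c = (9, -6)
Constraint values g_i(x) = a_i^T x - b_i:
  g_1((-1, 3)) = 0
Stationarity residual: grad f(x) + sum_i lambda_i a_i = (0, 0)
  -> stationarity OK
Primal feasibility (all g_i <= 0): OK
Dual feasibility (all lambda_i >= 0): OK
Complementary slackness (lambda_i * g_i(x) = 0 for all i): OK

Verdict: yes, KKT holds.

yes


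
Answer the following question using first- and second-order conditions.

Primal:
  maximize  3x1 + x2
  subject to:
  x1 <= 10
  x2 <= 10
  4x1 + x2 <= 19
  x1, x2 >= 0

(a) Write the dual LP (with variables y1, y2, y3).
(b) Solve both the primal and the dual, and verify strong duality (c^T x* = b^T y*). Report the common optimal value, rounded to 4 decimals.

The standard primal-dual pair for 'max c^T x s.t. A x <= b, x >= 0' is:
  Dual:  min b^T y  s.t.  A^T y >= c,  y >= 0.

So the dual LP is:
  minimize  10y1 + 10y2 + 19y3
  subject to:
    y1 + 4y3 >= 3
    y2 + y3 >= 1
    y1, y2, y3 >= 0

Solving the primal: x* = (2.25, 10).
  primal value c^T x* = 16.75.
Solving the dual: y* = (0, 0.25, 0.75).
  dual value b^T y* = 16.75.
Strong duality: c^T x* = b^T y*. Confirmed.

16.75


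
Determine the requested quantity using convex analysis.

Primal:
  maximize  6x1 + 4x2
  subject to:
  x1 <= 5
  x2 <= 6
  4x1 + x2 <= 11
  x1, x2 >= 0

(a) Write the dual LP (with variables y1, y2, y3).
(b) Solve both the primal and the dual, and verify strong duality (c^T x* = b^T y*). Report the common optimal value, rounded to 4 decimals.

The standard primal-dual pair for 'max c^T x s.t. A x <= b, x >= 0' is:
  Dual:  min b^T y  s.t.  A^T y >= c,  y >= 0.

So the dual LP is:
  minimize  5y1 + 6y2 + 11y3
  subject to:
    y1 + 4y3 >= 6
    y2 + y3 >= 4
    y1, y2, y3 >= 0

Solving the primal: x* = (1.25, 6).
  primal value c^T x* = 31.5.
Solving the dual: y* = (0, 2.5, 1.5).
  dual value b^T y* = 31.5.
Strong duality: c^T x* = b^T y*. Confirmed.

31.5


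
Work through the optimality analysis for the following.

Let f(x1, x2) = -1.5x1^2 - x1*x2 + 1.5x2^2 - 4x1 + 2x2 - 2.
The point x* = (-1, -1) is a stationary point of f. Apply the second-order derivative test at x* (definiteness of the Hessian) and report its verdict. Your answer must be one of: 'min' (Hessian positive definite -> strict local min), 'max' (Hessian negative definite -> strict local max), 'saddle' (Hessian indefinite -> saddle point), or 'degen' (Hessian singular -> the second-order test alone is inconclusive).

Compute the Hessian H = grad^2 f:
  H = [[-3, -1], [-1, 3]]
Verify stationarity: grad f(x*) = H x* + g = (0, 0).
Eigenvalues of H: -3.1623, 3.1623.
Eigenvalues have mixed signs, so H is indefinite -> x* is a saddle point.

saddle


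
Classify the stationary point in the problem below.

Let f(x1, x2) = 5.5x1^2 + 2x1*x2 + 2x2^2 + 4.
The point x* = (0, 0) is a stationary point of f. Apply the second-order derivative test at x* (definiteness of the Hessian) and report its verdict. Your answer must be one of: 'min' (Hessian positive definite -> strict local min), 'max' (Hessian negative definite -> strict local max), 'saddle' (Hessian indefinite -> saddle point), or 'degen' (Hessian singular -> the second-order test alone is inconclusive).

Compute the Hessian H = grad^2 f:
  H = [[11, 2], [2, 4]]
Verify stationarity: grad f(x*) = H x* + g = (0, 0).
Eigenvalues of H: 3.4689, 11.5311.
Both eigenvalues > 0, so H is positive definite -> x* is a strict local min.

min


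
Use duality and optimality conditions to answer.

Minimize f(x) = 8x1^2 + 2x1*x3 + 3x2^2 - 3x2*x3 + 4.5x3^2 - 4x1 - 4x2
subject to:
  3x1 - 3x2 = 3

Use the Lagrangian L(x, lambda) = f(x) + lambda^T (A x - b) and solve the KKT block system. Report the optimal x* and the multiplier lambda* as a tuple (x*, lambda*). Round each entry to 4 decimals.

Form the Lagrangian:
  L(x, lambda) = (1/2) x^T Q x + c^T x + lambda^T (A x - b)
Stationarity (grad_x L = 0): Q x + c + A^T lambda = 0.
Primal feasibility: A x = b.

This gives the KKT block system:
  [ Q   A^T ] [ x     ]   [-c ]
  [ A    0  ] [ lambda ] = [ b ]

Solving the linear system:
  x*      = (0.6244, -0.3756, -0.264)
  lambda* = (-1.8206)
  f(x*)   = 2.2335

x* = (0.6244, -0.3756, -0.264), lambda* = (-1.8206)


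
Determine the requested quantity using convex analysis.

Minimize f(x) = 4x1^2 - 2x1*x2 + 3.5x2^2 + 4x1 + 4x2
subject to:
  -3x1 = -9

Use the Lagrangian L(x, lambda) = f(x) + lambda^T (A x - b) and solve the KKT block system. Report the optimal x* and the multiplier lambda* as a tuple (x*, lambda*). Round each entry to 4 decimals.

Form the Lagrangian:
  L(x, lambda) = (1/2) x^T Q x + c^T x + lambda^T (A x - b)
Stationarity (grad_x L = 0): Q x + c + A^T lambda = 0.
Primal feasibility: A x = b.

This gives the KKT block system:
  [ Q   A^T ] [ x     ]   [-c ]
  [ A    0  ] [ lambda ] = [ b ]

Solving the linear system:
  x*      = (3, 0.2857)
  lambda* = (9.1429)
  f(x*)   = 47.7143

x* = (3, 0.2857), lambda* = (9.1429)


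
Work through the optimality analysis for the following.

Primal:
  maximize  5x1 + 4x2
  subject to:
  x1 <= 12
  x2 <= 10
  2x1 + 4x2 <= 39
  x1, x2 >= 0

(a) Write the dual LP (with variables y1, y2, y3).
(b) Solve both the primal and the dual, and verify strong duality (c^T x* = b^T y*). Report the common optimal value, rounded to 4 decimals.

The standard primal-dual pair for 'max c^T x s.t. A x <= b, x >= 0' is:
  Dual:  min b^T y  s.t.  A^T y >= c,  y >= 0.

So the dual LP is:
  minimize  12y1 + 10y2 + 39y3
  subject to:
    y1 + 2y3 >= 5
    y2 + 4y3 >= 4
    y1, y2, y3 >= 0

Solving the primal: x* = (12, 3.75).
  primal value c^T x* = 75.
Solving the dual: y* = (3, 0, 1).
  dual value b^T y* = 75.
Strong duality: c^T x* = b^T y*. Confirmed.

75


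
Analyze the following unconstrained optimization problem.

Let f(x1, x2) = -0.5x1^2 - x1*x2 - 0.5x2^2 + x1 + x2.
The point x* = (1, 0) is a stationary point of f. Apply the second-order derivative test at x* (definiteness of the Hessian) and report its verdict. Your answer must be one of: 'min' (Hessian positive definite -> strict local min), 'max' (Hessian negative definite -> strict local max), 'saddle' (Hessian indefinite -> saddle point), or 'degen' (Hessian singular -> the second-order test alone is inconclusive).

Compute the Hessian H = grad^2 f:
  H = [[-1, -1], [-1, -1]]
Verify stationarity: grad f(x*) = H x* + g = (0, 0).
Eigenvalues of H: -2, 0.
H has a zero eigenvalue (singular; negative semidefinite but not definite), so H is neither positive definite, negative definite, nor indefinite. The second-order test alone is inconclusive -> degen.
(Indeed, f is constant along the null direction of H through x*, so x* is not a strict local extremum.)

degen


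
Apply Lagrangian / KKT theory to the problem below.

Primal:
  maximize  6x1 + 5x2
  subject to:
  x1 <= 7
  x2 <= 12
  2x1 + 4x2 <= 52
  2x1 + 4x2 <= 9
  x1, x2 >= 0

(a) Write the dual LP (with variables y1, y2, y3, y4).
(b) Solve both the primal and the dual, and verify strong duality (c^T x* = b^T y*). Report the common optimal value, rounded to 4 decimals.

The standard primal-dual pair for 'max c^T x s.t. A x <= b, x >= 0' is:
  Dual:  min b^T y  s.t.  A^T y >= c,  y >= 0.

So the dual LP is:
  minimize  7y1 + 12y2 + 52y3 + 9y4
  subject to:
    y1 + 2y3 + 2y4 >= 6
    y2 + 4y3 + 4y4 >= 5
    y1, y2, y3, y4 >= 0

Solving the primal: x* = (4.5, 0).
  primal value c^T x* = 27.
Solving the dual: y* = (0, 0, 0, 3).
  dual value b^T y* = 27.
Strong duality: c^T x* = b^T y*. Confirmed.

27


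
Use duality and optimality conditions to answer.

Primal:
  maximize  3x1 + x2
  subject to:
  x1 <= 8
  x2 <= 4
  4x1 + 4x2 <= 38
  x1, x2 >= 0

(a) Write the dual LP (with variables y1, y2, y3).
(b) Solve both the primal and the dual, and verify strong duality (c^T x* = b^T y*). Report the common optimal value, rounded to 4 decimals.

The standard primal-dual pair for 'max c^T x s.t. A x <= b, x >= 0' is:
  Dual:  min b^T y  s.t.  A^T y >= c,  y >= 0.

So the dual LP is:
  minimize  8y1 + 4y2 + 38y3
  subject to:
    y1 + 4y3 >= 3
    y2 + 4y3 >= 1
    y1, y2, y3 >= 0

Solving the primal: x* = (8, 1.5).
  primal value c^T x* = 25.5.
Solving the dual: y* = (2, 0, 0.25).
  dual value b^T y* = 25.5.
Strong duality: c^T x* = b^T y*. Confirmed.

25.5


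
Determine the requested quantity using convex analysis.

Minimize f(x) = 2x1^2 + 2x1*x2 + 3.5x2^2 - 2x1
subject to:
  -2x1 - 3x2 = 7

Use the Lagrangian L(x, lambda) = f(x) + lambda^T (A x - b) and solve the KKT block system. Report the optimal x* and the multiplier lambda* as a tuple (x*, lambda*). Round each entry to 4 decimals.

Form the Lagrangian:
  L(x, lambda) = (1/2) x^T Q x + c^T x + lambda^T (A x - b)
Stationarity (grad_x L = 0): Q x + c + A^T lambda = 0.
Primal feasibility: A x = b.

This gives the KKT block system:
  [ Q   A^T ] [ x     ]   [-c ]
  [ A    0  ] [ lambda ] = [ b ]

Solving the linear system:
  x*      = (-0.95, -1.7)
  lambda* = (-4.6)
  f(x*)   = 17.05

x* = (-0.95, -1.7), lambda* = (-4.6)


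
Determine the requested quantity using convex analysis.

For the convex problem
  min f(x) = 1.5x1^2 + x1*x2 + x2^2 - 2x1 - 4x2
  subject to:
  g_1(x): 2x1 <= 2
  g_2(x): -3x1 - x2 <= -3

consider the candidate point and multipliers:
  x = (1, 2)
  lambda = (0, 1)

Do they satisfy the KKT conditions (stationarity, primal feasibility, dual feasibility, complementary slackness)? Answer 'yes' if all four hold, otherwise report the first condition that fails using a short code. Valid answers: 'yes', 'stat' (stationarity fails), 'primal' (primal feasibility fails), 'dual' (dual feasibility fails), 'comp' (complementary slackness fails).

Gradient of f: grad f(x) = Q x + c = (3, 1)
Constraint values g_i(x) = a_i^T x - b_i:
  g_1((1, 2)) = 0
  g_2((1, 2)) = -2
Stationarity residual: grad f(x) + sum_i lambda_i a_i = (0, 0)
  -> stationarity OK
Primal feasibility (all g_i <= 0): OK
Dual feasibility (all lambda_i >= 0): OK
Complementary slackness (lambda_i * g_i(x) = 0 for all i): FAILS

Verdict: the first failing condition is complementary_slackness -> comp.

comp


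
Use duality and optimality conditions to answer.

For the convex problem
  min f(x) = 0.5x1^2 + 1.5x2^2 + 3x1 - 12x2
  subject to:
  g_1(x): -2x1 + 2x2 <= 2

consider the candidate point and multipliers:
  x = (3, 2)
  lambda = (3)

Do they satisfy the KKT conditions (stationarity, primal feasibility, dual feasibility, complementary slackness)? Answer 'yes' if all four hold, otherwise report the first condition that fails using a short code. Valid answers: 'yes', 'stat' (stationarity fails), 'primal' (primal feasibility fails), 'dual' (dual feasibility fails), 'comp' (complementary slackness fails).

Gradient of f: grad f(x) = Q x + c = (6, -6)
Constraint values g_i(x) = a_i^T x - b_i:
  g_1((3, 2)) = -4
Stationarity residual: grad f(x) + sum_i lambda_i a_i = (0, 0)
  -> stationarity OK
Primal feasibility (all g_i <= 0): OK
Dual feasibility (all lambda_i >= 0): OK
Complementary slackness (lambda_i * g_i(x) = 0 for all i): FAILS

Verdict: the first failing condition is complementary_slackness -> comp.

comp


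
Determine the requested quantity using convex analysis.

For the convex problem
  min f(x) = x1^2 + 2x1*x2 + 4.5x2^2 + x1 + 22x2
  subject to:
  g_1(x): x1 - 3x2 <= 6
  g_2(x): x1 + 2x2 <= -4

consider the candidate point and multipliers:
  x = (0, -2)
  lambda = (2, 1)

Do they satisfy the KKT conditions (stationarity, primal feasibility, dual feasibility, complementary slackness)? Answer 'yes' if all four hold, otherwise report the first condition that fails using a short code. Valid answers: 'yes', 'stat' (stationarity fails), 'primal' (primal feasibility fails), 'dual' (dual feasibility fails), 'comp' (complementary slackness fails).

Gradient of f: grad f(x) = Q x + c = (-3, 4)
Constraint values g_i(x) = a_i^T x - b_i:
  g_1((0, -2)) = 0
  g_2((0, -2)) = 0
Stationarity residual: grad f(x) + sum_i lambda_i a_i = (0, 0)
  -> stationarity OK
Primal feasibility (all g_i <= 0): OK
Dual feasibility (all lambda_i >= 0): OK
Complementary slackness (lambda_i * g_i(x) = 0 for all i): OK

Verdict: yes, KKT holds.

yes


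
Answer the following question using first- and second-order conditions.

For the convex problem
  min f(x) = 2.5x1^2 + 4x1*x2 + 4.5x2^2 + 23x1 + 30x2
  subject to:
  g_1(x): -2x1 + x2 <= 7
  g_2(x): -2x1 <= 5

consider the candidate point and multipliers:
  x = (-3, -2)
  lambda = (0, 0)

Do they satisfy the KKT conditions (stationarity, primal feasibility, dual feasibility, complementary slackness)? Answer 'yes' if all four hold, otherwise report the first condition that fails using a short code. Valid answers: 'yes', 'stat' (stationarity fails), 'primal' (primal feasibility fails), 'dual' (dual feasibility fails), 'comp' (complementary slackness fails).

Gradient of f: grad f(x) = Q x + c = (0, 0)
Constraint values g_i(x) = a_i^T x - b_i:
  g_1((-3, -2)) = -3
  g_2((-3, -2)) = 1
Stationarity residual: grad f(x) + sum_i lambda_i a_i = (0, 0)
  -> stationarity OK
Primal feasibility (all g_i <= 0): FAILS
Dual feasibility (all lambda_i >= 0): OK
Complementary slackness (lambda_i * g_i(x) = 0 for all i): OK

Verdict: the first failing condition is primal_feasibility -> primal.

primal


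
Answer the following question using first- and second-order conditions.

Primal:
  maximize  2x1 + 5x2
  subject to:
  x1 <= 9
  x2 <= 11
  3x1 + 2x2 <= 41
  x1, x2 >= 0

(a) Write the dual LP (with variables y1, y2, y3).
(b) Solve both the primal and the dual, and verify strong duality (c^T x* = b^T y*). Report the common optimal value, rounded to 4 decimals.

The standard primal-dual pair for 'max c^T x s.t. A x <= b, x >= 0' is:
  Dual:  min b^T y  s.t.  A^T y >= c,  y >= 0.

So the dual LP is:
  minimize  9y1 + 11y2 + 41y3
  subject to:
    y1 + 3y3 >= 2
    y2 + 2y3 >= 5
    y1, y2, y3 >= 0

Solving the primal: x* = (6.3333, 11).
  primal value c^T x* = 67.6667.
Solving the dual: y* = (0, 3.6667, 0.6667).
  dual value b^T y* = 67.6667.
Strong duality: c^T x* = b^T y*. Confirmed.

67.6667


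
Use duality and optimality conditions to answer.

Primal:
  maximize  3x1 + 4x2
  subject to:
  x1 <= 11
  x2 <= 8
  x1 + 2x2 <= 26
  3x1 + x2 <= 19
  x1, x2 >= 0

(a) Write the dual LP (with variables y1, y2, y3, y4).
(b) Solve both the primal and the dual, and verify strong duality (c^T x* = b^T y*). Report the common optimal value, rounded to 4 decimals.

The standard primal-dual pair for 'max c^T x s.t. A x <= b, x >= 0' is:
  Dual:  min b^T y  s.t.  A^T y >= c,  y >= 0.

So the dual LP is:
  minimize  11y1 + 8y2 + 26y3 + 19y4
  subject to:
    y1 + y3 + 3y4 >= 3
    y2 + 2y3 + y4 >= 4
    y1, y2, y3, y4 >= 0

Solving the primal: x* = (3.6667, 8).
  primal value c^T x* = 43.
Solving the dual: y* = (0, 3, 0, 1).
  dual value b^T y* = 43.
Strong duality: c^T x* = b^T y*. Confirmed.

43


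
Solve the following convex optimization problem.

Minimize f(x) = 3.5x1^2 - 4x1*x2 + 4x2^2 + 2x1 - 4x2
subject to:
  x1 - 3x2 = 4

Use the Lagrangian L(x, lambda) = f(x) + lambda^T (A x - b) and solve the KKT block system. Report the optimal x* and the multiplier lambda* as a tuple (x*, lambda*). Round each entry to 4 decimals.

Form the Lagrangian:
  L(x, lambda) = (1/2) x^T Q x + c^T x + lambda^T (A x - b)
Stationarity (grad_x L = 0): Q x + c + A^T lambda = 0.
Primal feasibility: A x = b.

This gives the KKT block system:
  [ Q   A^T ] [ x     ]   [-c ]
  [ A    0  ] [ lambda ] = [ b ]

Solving the linear system:
  x*      = (-0.4681, -1.4894)
  lambda* = (-4.6809)
  f(x*)   = 11.8723

x* = (-0.4681, -1.4894), lambda* = (-4.6809)


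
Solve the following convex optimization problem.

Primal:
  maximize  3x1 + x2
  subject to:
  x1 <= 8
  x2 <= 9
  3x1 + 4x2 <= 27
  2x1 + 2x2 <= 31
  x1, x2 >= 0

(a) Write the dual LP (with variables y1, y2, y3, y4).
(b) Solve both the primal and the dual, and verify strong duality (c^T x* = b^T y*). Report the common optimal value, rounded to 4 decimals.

The standard primal-dual pair for 'max c^T x s.t. A x <= b, x >= 0' is:
  Dual:  min b^T y  s.t.  A^T y >= c,  y >= 0.

So the dual LP is:
  minimize  8y1 + 9y2 + 27y3 + 31y4
  subject to:
    y1 + 3y3 + 2y4 >= 3
    y2 + 4y3 + 2y4 >= 1
    y1, y2, y3, y4 >= 0

Solving the primal: x* = (8, 0.75).
  primal value c^T x* = 24.75.
Solving the dual: y* = (2.25, 0, 0.25, 0).
  dual value b^T y* = 24.75.
Strong duality: c^T x* = b^T y*. Confirmed.

24.75


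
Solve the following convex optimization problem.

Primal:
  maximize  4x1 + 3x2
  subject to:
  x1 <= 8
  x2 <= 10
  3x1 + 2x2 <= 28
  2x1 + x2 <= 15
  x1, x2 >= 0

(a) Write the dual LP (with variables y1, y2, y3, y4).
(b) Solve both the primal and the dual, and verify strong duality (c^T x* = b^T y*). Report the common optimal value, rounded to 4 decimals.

The standard primal-dual pair for 'max c^T x s.t. A x <= b, x >= 0' is:
  Dual:  min b^T y  s.t.  A^T y >= c,  y >= 0.

So the dual LP is:
  minimize  8y1 + 10y2 + 28y3 + 15y4
  subject to:
    y1 + 3y3 + 2y4 >= 4
    y2 + 2y3 + y4 >= 3
    y1, y2, y3, y4 >= 0

Solving the primal: x* = (2.5, 10).
  primal value c^T x* = 40.
Solving the dual: y* = (0, 1, 0, 2).
  dual value b^T y* = 40.
Strong duality: c^T x* = b^T y*. Confirmed.

40


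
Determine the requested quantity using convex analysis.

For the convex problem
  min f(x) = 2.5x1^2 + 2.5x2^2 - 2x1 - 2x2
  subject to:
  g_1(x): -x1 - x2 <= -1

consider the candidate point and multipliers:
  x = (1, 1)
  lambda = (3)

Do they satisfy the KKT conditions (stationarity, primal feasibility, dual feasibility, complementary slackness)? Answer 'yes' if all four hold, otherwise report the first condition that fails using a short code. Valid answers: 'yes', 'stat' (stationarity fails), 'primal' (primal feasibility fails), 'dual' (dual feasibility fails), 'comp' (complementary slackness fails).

Gradient of f: grad f(x) = Q x + c = (3, 3)
Constraint values g_i(x) = a_i^T x - b_i:
  g_1((1, 1)) = -1
Stationarity residual: grad f(x) + sum_i lambda_i a_i = (0, 0)
  -> stationarity OK
Primal feasibility (all g_i <= 0): OK
Dual feasibility (all lambda_i >= 0): OK
Complementary slackness (lambda_i * g_i(x) = 0 for all i): FAILS

Verdict: the first failing condition is complementary_slackness -> comp.

comp


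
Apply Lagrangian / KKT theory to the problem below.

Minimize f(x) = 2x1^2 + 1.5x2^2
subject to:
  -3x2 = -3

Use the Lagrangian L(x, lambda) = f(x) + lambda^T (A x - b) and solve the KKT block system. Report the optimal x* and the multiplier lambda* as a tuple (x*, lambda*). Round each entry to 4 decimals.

Form the Lagrangian:
  L(x, lambda) = (1/2) x^T Q x + c^T x + lambda^T (A x - b)
Stationarity (grad_x L = 0): Q x + c + A^T lambda = 0.
Primal feasibility: A x = b.

This gives the KKT block system:
  [ Q   A^T ] [ x     ]   [-c ]
  [ A    0  ] [ lambda ] = [ b ]

Solving the linear system:
  x*      = (0, 1)
  lambda* = (1)
  f(x*)   = 1.5

x* = (0, 1), lambda* = (1)


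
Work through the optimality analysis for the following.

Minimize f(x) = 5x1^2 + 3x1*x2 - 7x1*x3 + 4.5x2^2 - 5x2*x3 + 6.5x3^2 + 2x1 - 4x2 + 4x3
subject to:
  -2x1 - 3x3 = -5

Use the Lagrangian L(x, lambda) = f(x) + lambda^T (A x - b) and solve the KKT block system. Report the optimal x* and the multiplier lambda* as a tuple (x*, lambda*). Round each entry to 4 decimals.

Form the Lagrangian:
  L(x, lambda) = (1/2) x^T Q x + c^T x + lambda^T (A x - b)
Stationarity (grad_x L = 0): Q x + c + A^T lambda = 0.
Primal feasibility: A x = b.

This gives the KKT block system:
  [ Q   A^T ] [ x     ]   [-c ]
  [ A    0  ] [ lambda ] = [ b ]

Solving the linear system:
  x*      = (0.8763, 0.7537, 1.0825)
  lambda* = (2.7233)
  f(x*)   = 8.3419

x* = (0.8763, 0.7537, 1.0825), lambda* = (2.7233)


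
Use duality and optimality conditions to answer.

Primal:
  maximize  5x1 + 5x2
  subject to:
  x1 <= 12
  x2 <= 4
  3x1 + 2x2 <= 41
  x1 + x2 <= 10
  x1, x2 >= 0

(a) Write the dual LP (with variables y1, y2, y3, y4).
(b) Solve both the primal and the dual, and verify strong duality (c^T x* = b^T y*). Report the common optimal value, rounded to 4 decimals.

The standard primal-dual pair for 'max c^T x s.t. A x <= b, x >= 0' is:
  Dual:  min b^T y  s.t.  A^T y >= c,  y >= 0.

So the dual LP is:
  minimize  12y1 + 4y2 + 41y3 + 10y4
  subject to:
    y1 + 3y3 + y4 >= 5
    y2 + 2y3 + y4 >= 5
    y1, y2, y3, y4 >= 0

Solving the primal: x* = (10, 0).
  primal value c^T x* = 50.
Solving the dual: y* = (0, 0, 0, 5).
  dual value b^T y* = 50.
Strong duality: c^T x* = b^T y*. Confirmed.

50


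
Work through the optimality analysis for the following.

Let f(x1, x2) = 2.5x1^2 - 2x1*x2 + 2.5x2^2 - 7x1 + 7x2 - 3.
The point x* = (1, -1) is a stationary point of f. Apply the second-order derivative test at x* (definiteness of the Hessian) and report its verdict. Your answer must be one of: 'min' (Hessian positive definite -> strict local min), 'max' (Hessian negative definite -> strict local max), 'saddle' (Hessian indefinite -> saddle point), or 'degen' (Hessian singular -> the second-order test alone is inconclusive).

Compute the Hessian H = grad^2 f:
  H = [[5, -2], [-2, 5]]
Verify stationarity: grad f(x*) = H x* + g = (0, 0).
Eigenvalues of H: 3, 7.
Both eigenvalues > 0, so H is positive definite -> x* is a strict local min.

min


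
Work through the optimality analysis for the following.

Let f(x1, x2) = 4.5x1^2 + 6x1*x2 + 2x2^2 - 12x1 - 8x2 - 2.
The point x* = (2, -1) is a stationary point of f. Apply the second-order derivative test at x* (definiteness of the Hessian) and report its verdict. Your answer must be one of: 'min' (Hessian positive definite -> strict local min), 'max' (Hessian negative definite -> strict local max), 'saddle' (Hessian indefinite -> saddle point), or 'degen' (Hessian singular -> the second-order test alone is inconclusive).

Compute the Hessian H = grad^2 f:
  H = [[9, 6], [6, 4]]
Verify stationarity: grad f(x*) = H x* + g = (0, 0).
Eigenvalues of H: 0, 13.
H has a zero eigenvalue (singular; positive semidefinite but not definite), so H is neither positive definite, negative definite, nor indefinite. The second-order test alone is inconclusive -> degen.
(Indeed, f is constant along the null direction of H through x*, so x* is not a strict local extremum.)

degen


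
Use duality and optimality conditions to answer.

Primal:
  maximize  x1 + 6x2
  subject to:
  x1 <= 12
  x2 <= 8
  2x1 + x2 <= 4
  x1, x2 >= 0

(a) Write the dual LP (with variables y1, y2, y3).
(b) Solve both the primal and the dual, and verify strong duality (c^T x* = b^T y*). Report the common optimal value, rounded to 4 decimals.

The standard primal-dual pair for 'max c^T x s.t. A x <= b, x >= 0' is:
  Dual:  min b^T y  s.t.  A^T y >= c,  y >= 0.

So the dual LP is:
  minimize  12y1 + 8y2 + 4y3
  subject to:
    y1 + 2y3 >= 1
    y2 + y3 >= 6
    y1, y2, y3 >= 0

Solving the primal: x* = (0, 4).
  primal value c^T x* = 24.
Solving the dual: y* = (0, 0, 6).
  dual value b^T y* = 24.
Strong duality: c^T x* = b^T y*. Confirmed.

24


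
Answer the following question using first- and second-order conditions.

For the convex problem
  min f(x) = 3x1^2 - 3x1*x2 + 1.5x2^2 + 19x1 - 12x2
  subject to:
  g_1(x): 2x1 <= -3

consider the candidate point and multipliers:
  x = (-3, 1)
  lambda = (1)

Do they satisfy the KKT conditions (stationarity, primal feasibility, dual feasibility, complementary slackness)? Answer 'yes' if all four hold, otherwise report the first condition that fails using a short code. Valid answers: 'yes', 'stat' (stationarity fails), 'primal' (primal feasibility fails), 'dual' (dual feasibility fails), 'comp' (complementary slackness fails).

Gradient of f: grad f(x) = Q x + c = (-2, 0)
Constraint values g_i(x) = a_i^T x - b_i:
  g_1((-3, 1)) = -3
Stationarity residual: grad f(x) + sum_i lambda_i a_i = (0, 0)
  -> stationarity OK
Primal feasibility (all g_i <= 0): OK
Dual feasibility (all lambda_i >= 0): OK
Complementary slackness (lambda_i * g_i(x) = 0 for all i): FAILS

Verdict: the first failing condition is complementary_slackness -> comp.

comp


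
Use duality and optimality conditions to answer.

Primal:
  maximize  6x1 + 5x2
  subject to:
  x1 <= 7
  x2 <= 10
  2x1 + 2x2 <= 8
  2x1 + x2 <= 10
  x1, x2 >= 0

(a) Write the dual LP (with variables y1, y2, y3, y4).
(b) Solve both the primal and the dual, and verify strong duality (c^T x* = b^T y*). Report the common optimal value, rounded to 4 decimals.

The standard primal-dual pair for 'max c^T x s.t. A x <= b, x >= 0' is:
  Dual:  min b^T y  s.t.  A^T y >= c,  y >= 0.

So the dual LP is:
  minimize  7y1 + 10y2 + 8y3 + 10y4
  subject to:
    y1 + 2y3 + 2y4 >= 6
    y2 + 2y3 + y4 >= 5
    y1, y2, y3, y4 >= 0

Solving the primal: x* = (4, 0).
  primal value c^T x* = 24.
Solving the dual: y* = (0, 0, 3, 0).
  dual value b^T y* = 24.
Strong duality: c^T x* = b^T y*. Confirmed.

24


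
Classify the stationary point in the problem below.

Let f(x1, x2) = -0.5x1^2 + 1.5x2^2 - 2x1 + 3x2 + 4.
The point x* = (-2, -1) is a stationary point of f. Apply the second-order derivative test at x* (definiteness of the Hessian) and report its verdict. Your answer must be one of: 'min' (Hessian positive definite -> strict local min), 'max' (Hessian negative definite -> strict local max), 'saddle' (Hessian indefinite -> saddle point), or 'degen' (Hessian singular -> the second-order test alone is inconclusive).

Compute the Hessian H = grad^2 f:
  H = [[-1, 0], [0, 3]]
Verify stationarity: grad f(x*) = H x* + g = (0, 0).
Eigenvalues of H: -1, 3.
Eigenvalues have mixed signs, so H is indefinite -> x* is a saddle point.

saddle


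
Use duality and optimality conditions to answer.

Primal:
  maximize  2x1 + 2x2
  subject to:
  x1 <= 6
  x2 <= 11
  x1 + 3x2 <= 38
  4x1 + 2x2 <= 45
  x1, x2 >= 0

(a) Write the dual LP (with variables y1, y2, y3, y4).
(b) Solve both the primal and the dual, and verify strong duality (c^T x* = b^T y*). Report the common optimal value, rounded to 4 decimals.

The standard primal-dual pair for 'max c^T x s.t. A x <= b, x >= 0' is:
  Dual:  min b^T y  s.t.  A^T y >= c,  y >= 0.

So the dual LP is:
  minimize  6y1 + 11y2 + 38y3 + 45y4
  subject to:
    y1 + y3 + 4y4 >= 2
    y2 + 3y3 + 2y4 >= 2
    y1, y2, y3, y4 >= 0

Solving the primal: x* = (5.9, 10.7).
  primal value c^T x* = 33.2.
Solving the dual: y* = (0, 0, 0.4, 0.4).
  dual value b^T y* = 33.2.
Strong duality: c^T x* = b^T y*. Confirmed.

33.2


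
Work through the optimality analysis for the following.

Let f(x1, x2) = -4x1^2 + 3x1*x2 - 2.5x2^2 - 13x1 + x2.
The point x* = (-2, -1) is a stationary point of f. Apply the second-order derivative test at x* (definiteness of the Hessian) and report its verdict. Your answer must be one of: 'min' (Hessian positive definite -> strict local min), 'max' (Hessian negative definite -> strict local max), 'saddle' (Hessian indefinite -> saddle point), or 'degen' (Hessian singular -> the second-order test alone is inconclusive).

Compute the Hessian H = grad^2 f:
  H = [[-8, 3], [3, -5]]
Verify stationarity: grad f(x*) = H x* + g = (0, 0).
Eigenvalues of H: -9.8541, -3.1459.
Both eigenvalues < 0, so H is negative definite -> x* is a strict local max.

max


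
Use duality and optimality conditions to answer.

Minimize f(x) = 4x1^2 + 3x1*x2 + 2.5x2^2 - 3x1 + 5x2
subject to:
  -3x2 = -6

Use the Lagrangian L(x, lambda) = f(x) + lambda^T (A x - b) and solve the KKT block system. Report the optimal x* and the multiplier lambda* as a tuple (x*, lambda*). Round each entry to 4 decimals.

Form the Lagrangian:
  L(x, lambda) = (1/2) x^T Q x + c^T x + lambda^T (A x - b)
Stationarity (grad_x L = 0): Q x + c + A^T lambda = 0.
Primal feasibility: A x = b.

This gives the KKT block system:
  [ Q   A^T ] [ x     ]   [-c ]
  [ A    0  ] [ lambda ] = [ b ]

Solving the linear system:
  x*      = (-0.375, 2)
  lambda* = (4.625)
  f(x*)   = 19.4375

x* = (-0.375, 2), lambda* = (4.625)


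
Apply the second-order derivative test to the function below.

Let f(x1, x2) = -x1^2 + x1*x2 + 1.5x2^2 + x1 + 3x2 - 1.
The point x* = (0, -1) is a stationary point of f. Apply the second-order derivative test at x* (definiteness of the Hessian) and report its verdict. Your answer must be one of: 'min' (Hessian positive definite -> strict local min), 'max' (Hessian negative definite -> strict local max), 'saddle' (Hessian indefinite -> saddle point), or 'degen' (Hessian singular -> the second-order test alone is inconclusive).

Compute the Hessian H = grad^2 f:
  H = [[-2, 1], [1, 3]]
Verify stationarity: grad f(x*) = H x* + g = (0, 0).
Eigenvalues of H: -2.1926, 3.1926.
Eigenvalues have mixed signs, so H is indefinite -> x* is a saddle point.

saddle


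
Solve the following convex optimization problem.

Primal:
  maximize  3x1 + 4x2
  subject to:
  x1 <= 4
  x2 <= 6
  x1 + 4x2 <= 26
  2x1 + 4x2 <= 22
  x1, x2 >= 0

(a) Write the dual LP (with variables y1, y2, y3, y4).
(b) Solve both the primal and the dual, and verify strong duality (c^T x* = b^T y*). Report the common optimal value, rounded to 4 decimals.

The standard primal-dual pair for 'max c^T x s.t. A x <= b, x >= 0' is:
  Dual:  min b^T y  s.t.  A^T y >= c,  y >= 0.

So the dual LP is:
  minimize  4y1 + 6y2 + 26y3 + 22y4
  subject to:
    y1 + y3 + 2y4 >= 3
    y2 + 4y3 + 4y4 >= 4
    y1, y2, y3, y4 >= 0

Solving the primal: x* = (4, 3.5).
  primal value c^T x* = 26.
Solving the dual: y* = (1, 0, 0, 1).
  dual value b^T y* = 26.
Strong duality: c^T x* = b^T y*. Confirmed.

26


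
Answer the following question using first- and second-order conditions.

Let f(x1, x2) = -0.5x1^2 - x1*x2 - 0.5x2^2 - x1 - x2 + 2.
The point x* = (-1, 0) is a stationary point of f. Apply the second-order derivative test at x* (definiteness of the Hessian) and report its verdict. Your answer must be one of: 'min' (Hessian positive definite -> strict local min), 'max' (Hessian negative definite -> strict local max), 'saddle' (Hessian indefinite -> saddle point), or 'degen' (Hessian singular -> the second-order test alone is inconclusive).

Compute the Hessian H = grad^2 f:
  H = [[-1, -1], [-1, -1]]
Verify stationarity: grad f(x*) = H x* + g = (0, 0).
Eigenvalues of H: -2, 0.
H has a zero eigenvalue (singular; negative semidefinite but not definite), so H is neither positive definite, negative definite, nor indefinite. The second-order test alone is inconclusive -> degen.
(Indeed, f is constant along the null direction of H through x*, so x* is not a strict local extremum.)

degen


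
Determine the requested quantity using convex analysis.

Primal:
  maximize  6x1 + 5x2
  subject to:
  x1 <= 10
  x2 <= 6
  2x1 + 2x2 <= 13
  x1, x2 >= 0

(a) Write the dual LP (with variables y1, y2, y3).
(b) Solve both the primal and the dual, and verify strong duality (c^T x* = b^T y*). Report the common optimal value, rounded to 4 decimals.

The standard primal-dual pair for 'max c^T x s.t. A x <= b, x >= 0' is:
  Dual:  min b^T y  s.t.  A^T y >= c,  y >= 0.

So the dual LP is:
  minimize  10y1 + 6y2 + 13y3
  subject to:
    y1 + 2y3 >= 6
    y2 + 2y3 >= 5
    y1, y2, y3 >= 0

Solving the primal: x* = (6.5, 0).
  primal value c^T x* = 39.
Solving the dual: y* = (0, 0, 3).
  dual value b^T y* = 39.
Strong duality: c^T x* = b^T y*. Confirmed.

39


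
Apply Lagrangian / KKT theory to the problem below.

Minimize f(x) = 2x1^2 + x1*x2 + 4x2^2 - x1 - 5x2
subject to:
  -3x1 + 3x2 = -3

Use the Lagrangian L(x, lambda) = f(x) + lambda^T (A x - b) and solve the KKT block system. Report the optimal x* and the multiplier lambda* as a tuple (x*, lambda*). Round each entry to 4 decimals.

Form the Lagrangian:
  L(x, lambda) = (1/2) x^T Q x + c^T x + lambda^T (A x - b)
Stationarity (grad_x L = 0): Q x + c + A^T lambda = 0.
Primal feasibility: A x = b.

This gives the KKT block system:
  [ Q   A^T ] [ x     ]   [-c ]
  [ A    0  ] [ lambda ] = [ b ]

Solving the linear system:
  x*      = (1.0714, 0.0714)
  lambda* = (1.119)
  f(x*)   = 0.9643

x* = (1.0714, 0.0714), lambda* = (1.119)


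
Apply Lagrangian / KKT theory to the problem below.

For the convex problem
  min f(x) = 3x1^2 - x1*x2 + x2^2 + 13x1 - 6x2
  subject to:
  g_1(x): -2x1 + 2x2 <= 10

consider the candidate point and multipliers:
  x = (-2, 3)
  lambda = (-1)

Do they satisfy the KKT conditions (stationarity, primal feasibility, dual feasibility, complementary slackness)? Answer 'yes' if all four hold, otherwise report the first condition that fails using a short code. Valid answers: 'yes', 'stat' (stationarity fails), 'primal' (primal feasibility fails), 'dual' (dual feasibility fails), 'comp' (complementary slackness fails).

Gradient of f: grad f(x) = Q x + c = (-2, 2)
Constraint values g_i(x) = a_i^T x - b_i:
  g_1((-2, 3)) = 0
Stationarity residual: grad f(x) + sum_i lambda_i a_i = (0, 0)
  -> stationarity OK
Primal feasibility (all g_i <= 0): OK
Dual feasibility (all lambda_i >= 0): FAILS
Complementary slackness (lambda_i * g_i(x) = 0 for all i): OK

Verdict: the first failing condition is dual_feasibility -> dual.

dual


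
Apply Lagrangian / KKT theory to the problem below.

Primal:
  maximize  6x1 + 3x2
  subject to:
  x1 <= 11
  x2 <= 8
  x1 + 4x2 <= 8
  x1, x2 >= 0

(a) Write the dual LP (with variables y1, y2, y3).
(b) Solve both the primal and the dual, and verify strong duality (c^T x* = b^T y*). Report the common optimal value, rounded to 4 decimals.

The standard primal-dual pair for 'max c^T x s.t. A x <= b, x >= 0' is:
  Dual:  min b^T y  s.t.  A^T y >= c,  y >= 0.

So the dual LP is:
  minimize  11y1 + 8y2 + 8y3
  subject to:
    y1 + y3 >= 6
    y2 + 4y3 >= 3
    y1, y2, y3 >= 0

Solving the primal: x* = (8, 0).
  primal value c^T x* = 48.
Solving the dual: y* = (0, 0, 6).
  dual value b^T y* = 48.
Strong duality: c^T x* = b^T y*. Confirmed.

48


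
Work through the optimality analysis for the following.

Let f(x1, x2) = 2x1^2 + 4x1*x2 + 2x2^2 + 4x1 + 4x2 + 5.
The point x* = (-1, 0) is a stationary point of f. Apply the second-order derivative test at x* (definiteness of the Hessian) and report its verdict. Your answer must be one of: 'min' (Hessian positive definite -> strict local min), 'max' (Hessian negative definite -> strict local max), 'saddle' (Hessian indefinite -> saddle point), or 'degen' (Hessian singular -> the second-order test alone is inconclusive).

Compute the Hessian H = grad^2 f:
  H = [[4, 4], [4, 4]]
Verify stationarity: grad f(x*) = H x* + g = (0, 0).
Eigenvalues of H: 0, 8.
H has a zero eigenvalue (singular; positive semidefinite but not definite), so H is neither positive definite, negative definite, nor indefinite. The second-order test alone is inconclusive -> degen.
(Indeed, f is constant along the null direction of H through x*, so x* is not a strict local extremum.)

degen


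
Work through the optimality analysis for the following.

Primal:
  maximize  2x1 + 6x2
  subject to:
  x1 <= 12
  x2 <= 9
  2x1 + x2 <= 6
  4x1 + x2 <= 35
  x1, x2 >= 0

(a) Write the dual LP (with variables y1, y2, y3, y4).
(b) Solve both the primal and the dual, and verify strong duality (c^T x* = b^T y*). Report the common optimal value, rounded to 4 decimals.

The standard primal-dual pair for 'max c^T x s.t. A x <= b, x >= 0' is:
  Dual:  min b^T y  s.t.  A^T y >= c,  y >= 0.

So the dual LP is:
  minimize  12y1 + 9y2 + 6y3 + 35y4
  subject to:
    y1 + 2y3 + 4y4 >= 2
    y2 + y3 + y4 >= 6
    y1, y2, y3, y4 >= 0

Solving the primal: x* = (0, 6).
  primal value c^T x* = 36.
Solving the dual: y* = (0, 0, 6, 0).
  dual value b^T y* = 36.
Strong duality: c^T x* = b^T y*. Confirmed.

36


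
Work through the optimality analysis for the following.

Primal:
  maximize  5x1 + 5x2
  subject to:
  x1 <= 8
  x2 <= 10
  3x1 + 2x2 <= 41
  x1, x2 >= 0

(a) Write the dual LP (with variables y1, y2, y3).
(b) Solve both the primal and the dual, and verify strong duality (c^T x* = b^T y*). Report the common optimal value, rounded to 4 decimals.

The standard primal-dual pair for 'max c^T x s.t. A x <= b, x >= 0' is:
  Dual:  min b^T y  s.t.  A^T y >= c,  y >= 0.

So the dual LP is:
  minimize  8y1 + 10y2 + 41y3
  subject to:
    y1 + 3y3 >= 5
    y2 + 2y3 >= 5
    y1, y2, y3 >= 0

Solving the primal: x* = (7, 10).
  primal value c^T x* = 85.
Solving the dual: y* = (0, 1.6667, 1.6667).
  dual value b^T y* = 85.
Strong duality: c^T x* = b^T y*. Confirmed.

85


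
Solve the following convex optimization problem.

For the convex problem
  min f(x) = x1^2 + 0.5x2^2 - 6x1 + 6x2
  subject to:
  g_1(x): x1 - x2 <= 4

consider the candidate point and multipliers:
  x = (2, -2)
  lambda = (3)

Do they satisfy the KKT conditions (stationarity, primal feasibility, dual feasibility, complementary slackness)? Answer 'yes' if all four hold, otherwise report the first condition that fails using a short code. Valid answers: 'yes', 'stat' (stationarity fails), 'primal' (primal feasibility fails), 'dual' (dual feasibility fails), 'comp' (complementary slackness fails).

Gradient of f: grad f(x) = Q x + c = (-2, 4)
Constraint values g_i(x) = a_i^T x - b_i:
  g_1((2, -2)) = 0
Stationarity residual: grad f(x) + sum_i lambda_i a_i = (1, 1)
  -> stationarity FAILS
Primal feasibility (all g_i <= 0): OK
Dual feasibility (all lambda_i >= 0): OK
Complementary slackness (lambda_i * g_i(x) = 0 for all i): OK

Verdict: the first failing condition is stationarity -> stat.

stat


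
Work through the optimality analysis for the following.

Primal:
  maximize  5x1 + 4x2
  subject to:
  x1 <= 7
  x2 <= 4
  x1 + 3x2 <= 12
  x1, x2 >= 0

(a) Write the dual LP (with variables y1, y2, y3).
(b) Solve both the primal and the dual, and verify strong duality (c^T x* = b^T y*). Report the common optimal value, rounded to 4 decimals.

The standard primal-dual pair for 'max c^T x s.t. A x <= b, x >= 0' is:
  Dual:  min b^T y  s.t.  A^T y >= c,  y >= 0.

So the dual LP is:
  minimize  7y1 + 4y2 + 12y3
  subject to:
    y1 + y3 >= 5
    y2 + 3y3 >= 4
    y1, y2, y3 >= 0

Solving the primal: x* = (7, 1.6667).
  primal value c^T x* = 41.6667.
Solving the dual: y* = (3.6667, 0, 1.3333).
  dual value b^T y* = 41.6667.
Strong duality: c^T x* = b^T y*. Confirmed.

41.6667


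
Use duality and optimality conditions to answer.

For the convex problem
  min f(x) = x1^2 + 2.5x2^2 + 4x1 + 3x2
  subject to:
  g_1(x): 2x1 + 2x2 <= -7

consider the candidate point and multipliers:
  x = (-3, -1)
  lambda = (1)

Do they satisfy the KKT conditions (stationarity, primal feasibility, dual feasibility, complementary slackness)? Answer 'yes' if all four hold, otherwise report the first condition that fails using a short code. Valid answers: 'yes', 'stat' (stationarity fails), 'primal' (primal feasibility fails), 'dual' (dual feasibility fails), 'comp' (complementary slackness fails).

Gradient of f: grad f(x) = Q x + c = (-2, -2)
Constraint values g_i(x) = a_i^T x - b_i:
  g_1((-3, -1)) = -1
Stationarity residual: grad f(x) + sum_i lambda_i a_i = (0, 0)
  -> stationarity OK
Primal feasibility (all g_i <= 0): OK
Dual feasibility (all lambda_i >= 0): OK
Complementary slackness (lambda_i * g_i(x) = 0 for all i): FAILS

Verdict: the first failing condition is complementary_slackness -> comp.

comp
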